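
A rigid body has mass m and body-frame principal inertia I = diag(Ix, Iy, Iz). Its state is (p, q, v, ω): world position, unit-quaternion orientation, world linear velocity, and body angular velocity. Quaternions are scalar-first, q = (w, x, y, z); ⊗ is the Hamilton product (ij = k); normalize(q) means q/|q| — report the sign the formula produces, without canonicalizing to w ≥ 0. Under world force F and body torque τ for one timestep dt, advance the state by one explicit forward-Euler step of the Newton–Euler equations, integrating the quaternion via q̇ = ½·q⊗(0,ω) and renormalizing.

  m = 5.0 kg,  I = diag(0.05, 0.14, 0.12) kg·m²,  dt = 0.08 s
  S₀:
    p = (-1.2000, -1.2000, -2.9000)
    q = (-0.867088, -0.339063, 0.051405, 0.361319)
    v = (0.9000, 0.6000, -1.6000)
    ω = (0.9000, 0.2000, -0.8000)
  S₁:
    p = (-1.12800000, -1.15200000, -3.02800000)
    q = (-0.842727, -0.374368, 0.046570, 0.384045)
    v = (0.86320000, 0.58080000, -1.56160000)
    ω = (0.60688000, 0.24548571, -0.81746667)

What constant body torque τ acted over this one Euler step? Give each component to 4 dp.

τ = (-0.1800, 0.1300, -0.0100)

rate change Δω = (-0.29312000, 0.04548571, -0.01746667)
precession coupling = (0.0032, 0.0504, 0.0162)
τ = I·(Δω/dt) + ω₀×(Iω₀) = (-0.1800, 0.1300, -0.0100)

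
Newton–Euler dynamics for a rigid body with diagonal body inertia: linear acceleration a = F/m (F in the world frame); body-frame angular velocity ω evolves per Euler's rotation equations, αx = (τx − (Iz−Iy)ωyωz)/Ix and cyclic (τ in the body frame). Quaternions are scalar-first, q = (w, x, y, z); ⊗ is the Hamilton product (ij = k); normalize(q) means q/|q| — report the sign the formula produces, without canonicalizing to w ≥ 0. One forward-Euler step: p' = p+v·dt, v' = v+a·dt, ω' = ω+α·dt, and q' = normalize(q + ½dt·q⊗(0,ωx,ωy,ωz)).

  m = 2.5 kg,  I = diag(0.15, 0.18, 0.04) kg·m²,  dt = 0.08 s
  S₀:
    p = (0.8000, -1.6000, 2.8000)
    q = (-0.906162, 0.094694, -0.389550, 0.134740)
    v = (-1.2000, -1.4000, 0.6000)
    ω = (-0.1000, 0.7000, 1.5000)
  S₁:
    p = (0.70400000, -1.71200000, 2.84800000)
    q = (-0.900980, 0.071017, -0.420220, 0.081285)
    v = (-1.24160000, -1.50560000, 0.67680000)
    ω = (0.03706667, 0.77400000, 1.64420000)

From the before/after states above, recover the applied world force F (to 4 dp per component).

F = (-1.3000, -3.3000, 2.4000)

v₁ − v₀ = (-0.04160000, -0.10560000, 0.07680000)
applied force F = (-1.3000, -3.3000, 2.4000)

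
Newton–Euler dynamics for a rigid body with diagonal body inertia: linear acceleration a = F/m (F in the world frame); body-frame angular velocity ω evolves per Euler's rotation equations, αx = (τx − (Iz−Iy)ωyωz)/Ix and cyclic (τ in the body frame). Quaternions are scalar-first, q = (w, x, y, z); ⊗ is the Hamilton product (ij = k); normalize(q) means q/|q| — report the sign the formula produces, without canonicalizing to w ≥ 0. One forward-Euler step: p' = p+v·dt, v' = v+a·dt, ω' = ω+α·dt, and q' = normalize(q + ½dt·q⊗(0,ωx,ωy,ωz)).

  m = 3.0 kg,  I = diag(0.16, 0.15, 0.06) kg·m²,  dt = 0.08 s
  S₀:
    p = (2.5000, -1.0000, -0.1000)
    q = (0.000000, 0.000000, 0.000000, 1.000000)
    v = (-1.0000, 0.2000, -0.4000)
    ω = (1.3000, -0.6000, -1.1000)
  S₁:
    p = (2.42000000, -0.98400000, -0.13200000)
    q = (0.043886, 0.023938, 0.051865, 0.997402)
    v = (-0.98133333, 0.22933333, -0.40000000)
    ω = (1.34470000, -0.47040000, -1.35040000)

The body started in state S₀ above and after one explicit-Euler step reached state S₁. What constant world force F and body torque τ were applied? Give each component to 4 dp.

F = (0.7000, 1.1000, 0.0000)
τ = (0.0300, 0.1000, -0.1800)

Δv = v₁−v₀ = (0.01866667, 0.02933333, 0.00000000)
applied force F = (0.7000, 1.1000, 0.0000)
rate change Δω = (0.04470000, 0.12960000, -0.25040000)
ω₀×(Iω₀) = (-0.0594, -0.1430, 0.0078)
τ = I·(Δω/dt) + ω₀×(Iω₀) = (0.0300, 0.1000, -0.1800)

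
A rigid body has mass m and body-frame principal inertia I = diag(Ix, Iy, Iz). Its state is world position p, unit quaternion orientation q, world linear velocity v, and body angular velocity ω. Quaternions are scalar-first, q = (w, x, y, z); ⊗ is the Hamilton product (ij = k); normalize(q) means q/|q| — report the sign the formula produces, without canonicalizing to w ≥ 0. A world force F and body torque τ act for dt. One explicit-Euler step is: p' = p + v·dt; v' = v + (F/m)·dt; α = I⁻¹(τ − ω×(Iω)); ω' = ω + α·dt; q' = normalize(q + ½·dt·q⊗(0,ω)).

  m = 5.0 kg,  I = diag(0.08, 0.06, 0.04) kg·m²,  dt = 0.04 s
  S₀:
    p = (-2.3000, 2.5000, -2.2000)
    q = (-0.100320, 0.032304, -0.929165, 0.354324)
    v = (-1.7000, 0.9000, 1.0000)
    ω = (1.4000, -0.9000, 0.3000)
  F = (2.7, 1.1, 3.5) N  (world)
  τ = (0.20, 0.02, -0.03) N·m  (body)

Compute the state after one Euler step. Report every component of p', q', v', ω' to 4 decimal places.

p' = (-2.3680, 2.5360, -2.1600)
q' = (-0.1200, 0.0303, -0.9171, 0.3789)
v' = (-1.6784, 0.9088, 1.0280)
ω' = (1.4973, -0.8979, 0.2448)

new position p' = (-2.3680, 2.5360, -2.1600)
v + (F/m)dt = (-1.6784, 0.9088, 1.0280)
α = I⁻¹(τ − ω×Iω) = (2.4325, 0.0533, -1.3800)
ω' = ω + α·dt = (1.4973, -0.8979, 0.2448)
Hamilton product q⊗(0,ω) = (-0.9877713, -0.1003059, 0.5766504, 1.2416614)
q' = normalize(q + ½dt·q⊗(0,ω)) = (-0.1200, 0.0303, -0.9171, 0.3789)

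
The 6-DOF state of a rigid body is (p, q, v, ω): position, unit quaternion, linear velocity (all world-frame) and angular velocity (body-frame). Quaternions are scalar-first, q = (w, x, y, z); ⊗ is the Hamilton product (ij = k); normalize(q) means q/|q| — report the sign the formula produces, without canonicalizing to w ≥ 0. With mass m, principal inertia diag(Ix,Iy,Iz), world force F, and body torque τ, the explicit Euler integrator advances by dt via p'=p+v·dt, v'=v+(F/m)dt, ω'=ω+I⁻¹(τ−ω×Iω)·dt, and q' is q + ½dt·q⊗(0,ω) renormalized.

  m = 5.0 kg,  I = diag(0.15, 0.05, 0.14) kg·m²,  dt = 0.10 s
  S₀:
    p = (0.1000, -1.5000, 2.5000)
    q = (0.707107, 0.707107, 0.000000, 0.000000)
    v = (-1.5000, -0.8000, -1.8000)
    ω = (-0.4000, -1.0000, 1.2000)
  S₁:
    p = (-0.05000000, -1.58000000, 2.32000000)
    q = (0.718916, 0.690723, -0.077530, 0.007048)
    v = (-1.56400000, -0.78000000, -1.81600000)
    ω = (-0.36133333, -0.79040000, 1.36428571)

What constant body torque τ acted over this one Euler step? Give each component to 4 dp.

Δω = ω₁−ω₀ = (0.03866667, 0.20960000, 0.16428571)
I·α + gyro = (-0.0500, 0.1000, 0.1900)

τ = (-0.0500, 0.1000, 0.1900)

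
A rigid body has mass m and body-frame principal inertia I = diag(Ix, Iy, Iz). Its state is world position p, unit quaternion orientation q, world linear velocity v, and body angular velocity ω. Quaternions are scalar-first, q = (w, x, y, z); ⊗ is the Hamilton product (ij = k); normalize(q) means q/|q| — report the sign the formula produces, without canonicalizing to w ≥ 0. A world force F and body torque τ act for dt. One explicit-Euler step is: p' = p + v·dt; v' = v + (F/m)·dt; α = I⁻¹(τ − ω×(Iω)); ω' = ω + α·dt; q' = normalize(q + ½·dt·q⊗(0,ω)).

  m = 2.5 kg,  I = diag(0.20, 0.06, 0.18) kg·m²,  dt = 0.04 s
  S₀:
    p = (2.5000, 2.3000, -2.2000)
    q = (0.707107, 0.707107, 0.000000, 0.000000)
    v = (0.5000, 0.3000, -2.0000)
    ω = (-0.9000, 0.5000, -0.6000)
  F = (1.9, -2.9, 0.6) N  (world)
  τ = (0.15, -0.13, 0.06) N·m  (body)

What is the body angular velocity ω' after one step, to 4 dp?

ω' = (-0.8628, 0.4061, -0.6007)

ω×(Iω) gyroscopic = (-0.0360, 0.0108, 0.0630)
(τ − ω×Iω)/I = (0.9300, -2.3467, -0.0167)
ω' = ω + α·dt = (-0.8628, 0.4061, -0.6007)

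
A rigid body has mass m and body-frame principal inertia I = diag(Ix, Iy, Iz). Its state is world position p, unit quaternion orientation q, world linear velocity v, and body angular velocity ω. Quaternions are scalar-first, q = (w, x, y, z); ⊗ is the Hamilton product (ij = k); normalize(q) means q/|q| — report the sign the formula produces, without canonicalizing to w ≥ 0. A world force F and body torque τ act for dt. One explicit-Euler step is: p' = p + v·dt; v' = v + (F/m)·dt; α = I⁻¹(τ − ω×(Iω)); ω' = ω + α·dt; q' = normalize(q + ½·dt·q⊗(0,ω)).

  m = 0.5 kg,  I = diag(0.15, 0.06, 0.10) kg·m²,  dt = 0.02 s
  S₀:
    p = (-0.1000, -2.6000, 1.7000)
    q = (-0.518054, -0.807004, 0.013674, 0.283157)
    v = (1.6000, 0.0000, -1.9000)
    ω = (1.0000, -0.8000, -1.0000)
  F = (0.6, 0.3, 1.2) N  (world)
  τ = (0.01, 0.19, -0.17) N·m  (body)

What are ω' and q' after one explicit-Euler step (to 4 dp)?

gyro term ω×Iω = (0.0320, -0.0500, 0.0720)
α = I⁻¹(τ − ω×Iω) = (-0.1467, 4.0000, -2.4200)
ω + α·dt = (0.9971, -0.7200, -1.0484)
q⊗(0,ω) = (1.1011002, -0.3052024, -0.1094038, 1.1499832)
updated quaternion q' = (-0.5070, -0.8099, 0.0126, 0.2946)

ω' = (0.9971, -0.7200, -1.0484)
q' = (-0.5070, -0.8099, 0.0126, 0.2946)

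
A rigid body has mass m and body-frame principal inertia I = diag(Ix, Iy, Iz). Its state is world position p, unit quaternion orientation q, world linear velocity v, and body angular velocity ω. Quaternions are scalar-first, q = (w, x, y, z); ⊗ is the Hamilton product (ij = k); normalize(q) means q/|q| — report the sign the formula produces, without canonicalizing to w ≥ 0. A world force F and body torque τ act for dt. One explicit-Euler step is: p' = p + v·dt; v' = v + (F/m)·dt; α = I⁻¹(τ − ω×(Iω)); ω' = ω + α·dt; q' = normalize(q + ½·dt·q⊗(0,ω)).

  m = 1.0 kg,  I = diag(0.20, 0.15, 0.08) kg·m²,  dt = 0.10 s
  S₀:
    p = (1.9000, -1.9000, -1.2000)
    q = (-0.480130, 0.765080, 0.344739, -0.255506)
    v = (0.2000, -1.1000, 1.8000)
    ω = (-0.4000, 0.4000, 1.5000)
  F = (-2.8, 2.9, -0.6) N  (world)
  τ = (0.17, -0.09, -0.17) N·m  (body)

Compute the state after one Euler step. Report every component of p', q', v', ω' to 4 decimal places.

p' = (1.9200, -2.0100, -1.0200)
q' = (-0.4511, 0.8031, 0.2820, -0.2685)
v' = (-0.0800, -0.8100, 1.7400)
ω' = (-0.2940, 0.3880, 1.2775)

a = (-2.8000, 2.9000, -0.6000)
p + v·dt = (1.9200, -2.0100, -1.0200)
v' = v + a·dt = (-0.0800, -0.8100, 1.7400)
precession coupling ω×(Iω) = (-0.0420, -0.0720, 0.0080)
(τ − ω×Iω)/I = (1.0600, -0.1200, -2.2250)
ω' = ω + α·dt = (-0.2940, 0.3880, 1.2775)
Hamilton product q⊗(0,ω) = (0.5513954, 0.8113629, -1.2374696, -0.2762674)
q + ½dt·q⊗(0,ω), renormalized = (-0.4511, 0.8031, 0.2820, -0.2685)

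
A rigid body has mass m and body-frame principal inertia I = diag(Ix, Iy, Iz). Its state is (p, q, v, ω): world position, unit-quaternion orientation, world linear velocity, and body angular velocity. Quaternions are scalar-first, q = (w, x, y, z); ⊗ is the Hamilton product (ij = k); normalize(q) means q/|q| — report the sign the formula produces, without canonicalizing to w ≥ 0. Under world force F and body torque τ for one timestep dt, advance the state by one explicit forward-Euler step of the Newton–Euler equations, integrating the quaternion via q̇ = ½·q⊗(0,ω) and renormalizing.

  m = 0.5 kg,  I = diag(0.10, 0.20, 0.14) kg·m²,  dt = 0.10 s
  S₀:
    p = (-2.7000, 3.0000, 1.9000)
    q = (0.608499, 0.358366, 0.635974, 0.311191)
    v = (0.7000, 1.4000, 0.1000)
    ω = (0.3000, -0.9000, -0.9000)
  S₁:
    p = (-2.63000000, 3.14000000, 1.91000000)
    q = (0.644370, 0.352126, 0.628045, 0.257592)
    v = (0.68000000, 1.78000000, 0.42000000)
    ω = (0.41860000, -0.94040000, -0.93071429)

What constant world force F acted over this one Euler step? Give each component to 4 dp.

velocity change Δv = (-0.02000000, 0.38000000, 0.32000000)
applied force F = (-0.1000, 1.9000, 1.6000)

F = (-0.1000, 1.9000, 1.6000)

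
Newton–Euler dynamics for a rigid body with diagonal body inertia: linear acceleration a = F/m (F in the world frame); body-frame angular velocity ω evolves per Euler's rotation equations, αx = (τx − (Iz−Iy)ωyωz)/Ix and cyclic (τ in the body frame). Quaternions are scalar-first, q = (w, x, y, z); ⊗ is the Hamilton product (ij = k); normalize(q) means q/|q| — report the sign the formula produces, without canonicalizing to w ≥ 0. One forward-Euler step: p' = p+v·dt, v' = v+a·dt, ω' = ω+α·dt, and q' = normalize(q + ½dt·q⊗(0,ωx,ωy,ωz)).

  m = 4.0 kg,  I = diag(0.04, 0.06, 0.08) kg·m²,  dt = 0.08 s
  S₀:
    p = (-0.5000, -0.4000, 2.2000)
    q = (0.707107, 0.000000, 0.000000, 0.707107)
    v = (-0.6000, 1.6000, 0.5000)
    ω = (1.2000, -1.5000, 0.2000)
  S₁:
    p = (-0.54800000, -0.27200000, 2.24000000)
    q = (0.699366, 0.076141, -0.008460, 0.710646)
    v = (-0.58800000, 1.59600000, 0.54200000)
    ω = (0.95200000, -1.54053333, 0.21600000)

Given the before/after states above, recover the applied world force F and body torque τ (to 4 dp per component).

F = (0.6000, -0.2000, 2.1000)
τ = (-0.1300, -0.0400, -0.0200)

rate change Δω = (-0.24800000, -0.04053333, 0.01600000)
τ = I·(Δω/dt) + ω₀×(Iω₀) = (-0.1300, -0.0400, -0.0200)
Δv = v₁−v₀ = (0.01200000, -0.00400000, 0.04200000)
m·(v₁−v₀)/dt = (0.6000, -0.2000, 2.1000)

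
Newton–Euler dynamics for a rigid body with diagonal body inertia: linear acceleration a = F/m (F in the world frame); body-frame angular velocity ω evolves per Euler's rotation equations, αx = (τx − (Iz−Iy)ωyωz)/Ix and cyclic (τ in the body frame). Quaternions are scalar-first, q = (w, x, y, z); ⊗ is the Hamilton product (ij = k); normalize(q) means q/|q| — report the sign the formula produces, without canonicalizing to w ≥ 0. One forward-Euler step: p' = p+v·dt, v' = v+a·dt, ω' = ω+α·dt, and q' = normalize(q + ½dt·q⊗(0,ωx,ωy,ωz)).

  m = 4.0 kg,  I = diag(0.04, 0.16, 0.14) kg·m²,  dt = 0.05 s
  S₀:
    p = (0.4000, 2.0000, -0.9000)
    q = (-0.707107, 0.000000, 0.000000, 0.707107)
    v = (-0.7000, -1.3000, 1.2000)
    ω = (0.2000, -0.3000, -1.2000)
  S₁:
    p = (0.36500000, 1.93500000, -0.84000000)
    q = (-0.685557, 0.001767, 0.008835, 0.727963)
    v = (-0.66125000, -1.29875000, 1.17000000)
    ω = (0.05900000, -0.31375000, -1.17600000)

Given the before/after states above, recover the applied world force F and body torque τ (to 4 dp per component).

F = (3.1000, 0.1000, -2.4000)
τ = (-0.1200, -0.0200, 0.0600)

v₁ − v₀ = (0.03875000, 0.00125000, -0.03000000)
F = m·Δv/dt = (3.1000, 0.1000, -2.4000)
Δω = ω₁−ω₀ = (-0.14100000, -0.01375000, 0.02400000)
I·α + gyro = (-0.1200, -0.0200, 0.0600)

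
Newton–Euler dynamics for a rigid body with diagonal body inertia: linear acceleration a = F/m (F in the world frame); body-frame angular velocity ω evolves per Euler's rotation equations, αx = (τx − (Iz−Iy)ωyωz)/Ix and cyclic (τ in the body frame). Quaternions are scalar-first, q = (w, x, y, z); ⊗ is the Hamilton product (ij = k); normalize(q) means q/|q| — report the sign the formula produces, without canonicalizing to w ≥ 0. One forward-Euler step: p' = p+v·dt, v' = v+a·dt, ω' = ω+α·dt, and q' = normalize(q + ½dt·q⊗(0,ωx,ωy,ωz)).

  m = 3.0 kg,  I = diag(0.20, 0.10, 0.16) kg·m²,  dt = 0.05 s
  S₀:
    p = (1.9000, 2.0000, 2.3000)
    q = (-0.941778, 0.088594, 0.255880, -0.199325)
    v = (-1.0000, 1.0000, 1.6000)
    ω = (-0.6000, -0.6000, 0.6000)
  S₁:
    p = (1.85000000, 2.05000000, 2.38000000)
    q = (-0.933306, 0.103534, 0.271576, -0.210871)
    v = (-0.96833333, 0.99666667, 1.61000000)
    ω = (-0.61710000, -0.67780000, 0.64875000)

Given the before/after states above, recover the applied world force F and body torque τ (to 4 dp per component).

Δv = v₁−v₀ = (0.03166667, -0.00333333, 0.01000000)
m·(v₁−v₀)/dt = (1.9000, -0.2000, 0.6000)
rate change Δω = (-0.01710000, -0.07780000, 0.04875000)
I·α + gyro = (-0.0900, -0.1700, 0.1200)

F = (1.9000, -0.2000, 0.6000)
τ = (-0.0900, -0.1700, 0.1200)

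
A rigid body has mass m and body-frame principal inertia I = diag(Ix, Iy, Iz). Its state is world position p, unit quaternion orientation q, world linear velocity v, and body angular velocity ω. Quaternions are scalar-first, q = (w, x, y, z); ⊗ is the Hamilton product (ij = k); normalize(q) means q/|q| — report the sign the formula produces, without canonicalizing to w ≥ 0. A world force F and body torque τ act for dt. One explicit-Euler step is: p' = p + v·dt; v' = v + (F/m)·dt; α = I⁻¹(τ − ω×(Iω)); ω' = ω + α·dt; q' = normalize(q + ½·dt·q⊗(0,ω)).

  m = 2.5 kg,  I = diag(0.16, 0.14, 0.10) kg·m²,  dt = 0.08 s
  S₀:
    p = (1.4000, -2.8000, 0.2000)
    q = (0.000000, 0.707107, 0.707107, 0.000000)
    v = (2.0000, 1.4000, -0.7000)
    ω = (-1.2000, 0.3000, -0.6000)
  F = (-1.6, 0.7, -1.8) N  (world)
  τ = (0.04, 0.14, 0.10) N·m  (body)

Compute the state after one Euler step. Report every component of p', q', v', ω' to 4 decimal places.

p' = p + v·dt = (1.5600, -2.6880, 0.1440)
new velocity v' = (1.9488, 1.4224, -0.7576)
α = I⁻¹(τ − ω×Iω) = (0.2050, 0.6914, 0.9280)
ω + α·dt = (-1.1836, 0.3553, -0.5258)
q⊗(0,ω) = (0.6363963, -0.4242642, 0.4242642, 1.0606605)
q' = normalize(q + ½dt·q⊗(0,ω)) = (0.0254, 0.6891, 0.7230, 0.0424)

p' = (1.5600, -2.6880, 0.1440)
q' = (0.0254, 0.6891, 0.7230, 0.0424)
v' = (1.9488, 1.4224, -0.7576)
ω' = (-1.1836, 0.3553, -0.5258)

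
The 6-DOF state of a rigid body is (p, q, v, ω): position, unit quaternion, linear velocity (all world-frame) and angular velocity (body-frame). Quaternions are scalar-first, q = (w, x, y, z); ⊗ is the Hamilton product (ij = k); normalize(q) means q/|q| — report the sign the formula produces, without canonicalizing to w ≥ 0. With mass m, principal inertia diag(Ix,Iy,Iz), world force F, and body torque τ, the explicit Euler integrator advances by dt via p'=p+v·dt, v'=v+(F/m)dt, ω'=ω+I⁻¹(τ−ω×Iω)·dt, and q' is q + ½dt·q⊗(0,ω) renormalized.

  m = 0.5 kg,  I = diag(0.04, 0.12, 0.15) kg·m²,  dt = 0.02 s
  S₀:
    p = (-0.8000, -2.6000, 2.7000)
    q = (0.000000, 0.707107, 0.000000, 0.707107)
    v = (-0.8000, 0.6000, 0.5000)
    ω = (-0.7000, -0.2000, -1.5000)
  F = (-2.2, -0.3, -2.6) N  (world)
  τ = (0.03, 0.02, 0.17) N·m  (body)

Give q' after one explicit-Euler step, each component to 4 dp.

q' = (0.0156, 0.7084, 0.0057, 0.7056)

q⊗(0,ω) = (1.5556354, 0.1414214, 0.5656856, -0.1414214)
q' = normalize(q + ½dt·q⊗(0,ω)) = (0.0156, 0.7084, 0.0057, 0.7056)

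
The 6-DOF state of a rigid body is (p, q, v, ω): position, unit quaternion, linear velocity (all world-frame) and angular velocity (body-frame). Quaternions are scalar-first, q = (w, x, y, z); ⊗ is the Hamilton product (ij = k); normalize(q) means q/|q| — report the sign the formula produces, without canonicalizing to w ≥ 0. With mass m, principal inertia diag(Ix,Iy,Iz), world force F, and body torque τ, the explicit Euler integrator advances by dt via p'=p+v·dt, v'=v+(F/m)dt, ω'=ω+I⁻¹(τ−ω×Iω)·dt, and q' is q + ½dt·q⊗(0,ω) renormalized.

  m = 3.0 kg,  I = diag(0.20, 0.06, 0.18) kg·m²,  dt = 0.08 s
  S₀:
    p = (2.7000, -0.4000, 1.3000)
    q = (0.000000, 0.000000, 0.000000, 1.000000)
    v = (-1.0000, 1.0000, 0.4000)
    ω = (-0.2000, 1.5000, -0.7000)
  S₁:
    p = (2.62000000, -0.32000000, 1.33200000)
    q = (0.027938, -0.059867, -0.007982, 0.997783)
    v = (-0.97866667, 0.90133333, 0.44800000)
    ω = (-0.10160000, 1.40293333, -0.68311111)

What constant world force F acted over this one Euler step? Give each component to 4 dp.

F = (0.8000, -3.7000, 1.8000)

velocity change Δv = (0.02133333, -0.09866667, 0.04800000)
applied force F = (0.8000, -3.7000, 1.8000)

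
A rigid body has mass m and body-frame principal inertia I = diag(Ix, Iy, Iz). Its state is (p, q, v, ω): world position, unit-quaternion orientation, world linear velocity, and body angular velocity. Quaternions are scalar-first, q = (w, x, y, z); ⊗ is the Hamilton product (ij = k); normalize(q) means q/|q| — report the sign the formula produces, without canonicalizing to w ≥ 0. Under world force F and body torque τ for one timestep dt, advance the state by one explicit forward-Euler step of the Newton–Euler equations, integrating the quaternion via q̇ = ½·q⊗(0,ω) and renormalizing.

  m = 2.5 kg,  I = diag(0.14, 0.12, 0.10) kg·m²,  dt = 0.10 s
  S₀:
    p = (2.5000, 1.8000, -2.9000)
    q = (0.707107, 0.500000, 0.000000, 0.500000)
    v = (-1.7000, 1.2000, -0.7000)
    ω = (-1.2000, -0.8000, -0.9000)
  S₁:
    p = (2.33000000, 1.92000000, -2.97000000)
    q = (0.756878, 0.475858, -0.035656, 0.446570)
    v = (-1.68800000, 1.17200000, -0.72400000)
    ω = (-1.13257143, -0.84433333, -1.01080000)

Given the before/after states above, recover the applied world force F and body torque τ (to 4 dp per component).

F = (0.3000, -0.7000, -0.6000)
τ = (0.0800, -0.0100, -0.1300)

velocity change Δv = (0.01200000, -0.02800000, -0.02400000)
m·(v₁−v₀)/dt = (0.3000, -0.7000, -0.6000)
Δω = ω₁−ω₀ = (0.06742857, -0.04433333, -0.11080000)
gyro term ω₀×Iω₀ = (-0.0144, 0.0432, -0.0192)
τ = I·(Δω/dt) + ω₀×(Iω₀) = (0.0800, -0.0100, -0.1300)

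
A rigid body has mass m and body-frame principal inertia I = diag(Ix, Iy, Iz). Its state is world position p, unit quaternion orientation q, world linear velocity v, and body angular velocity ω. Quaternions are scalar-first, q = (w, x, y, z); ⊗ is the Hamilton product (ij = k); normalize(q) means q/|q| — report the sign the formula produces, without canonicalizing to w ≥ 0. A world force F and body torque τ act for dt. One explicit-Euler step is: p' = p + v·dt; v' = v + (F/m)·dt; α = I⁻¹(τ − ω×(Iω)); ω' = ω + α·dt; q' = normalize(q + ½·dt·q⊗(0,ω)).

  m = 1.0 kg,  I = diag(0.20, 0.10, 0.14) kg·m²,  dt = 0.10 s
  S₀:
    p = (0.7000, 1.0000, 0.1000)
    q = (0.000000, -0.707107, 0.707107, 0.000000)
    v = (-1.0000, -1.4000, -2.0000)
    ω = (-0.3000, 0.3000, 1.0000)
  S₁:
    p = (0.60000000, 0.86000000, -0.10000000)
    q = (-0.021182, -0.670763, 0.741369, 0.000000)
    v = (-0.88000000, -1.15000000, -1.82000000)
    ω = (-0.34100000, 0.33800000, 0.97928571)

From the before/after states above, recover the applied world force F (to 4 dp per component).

F = (1.2000, 2.5000, 1.8000)

Δv = v₁−v₀ = (0.12000000, 0.25000000, 0.18000000)
applied force F = (1.2000, 2.5000, 1.8000)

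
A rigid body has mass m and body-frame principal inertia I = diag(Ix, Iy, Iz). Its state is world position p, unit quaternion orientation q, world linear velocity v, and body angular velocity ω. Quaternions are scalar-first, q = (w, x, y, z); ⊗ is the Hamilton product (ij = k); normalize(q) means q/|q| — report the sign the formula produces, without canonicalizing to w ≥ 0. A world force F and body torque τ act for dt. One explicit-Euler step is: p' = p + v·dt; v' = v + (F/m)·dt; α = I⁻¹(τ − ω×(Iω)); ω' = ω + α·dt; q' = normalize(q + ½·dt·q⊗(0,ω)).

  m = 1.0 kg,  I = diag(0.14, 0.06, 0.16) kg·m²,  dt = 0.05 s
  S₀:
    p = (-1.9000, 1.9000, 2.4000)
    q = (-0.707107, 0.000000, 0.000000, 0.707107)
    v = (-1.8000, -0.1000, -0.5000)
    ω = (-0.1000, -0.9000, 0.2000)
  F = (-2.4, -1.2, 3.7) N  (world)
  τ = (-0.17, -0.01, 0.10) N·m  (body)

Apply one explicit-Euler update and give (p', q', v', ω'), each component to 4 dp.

a = (-2.4000, -1.2000, 3.7000)
p' = p + v·dt = (-1.9900, 1.8950, 2.3750)
v' = v + a·dt = (-1.9200, -0.1600, -0.3150)
ω×(Iω) gyroscopic = (-0.0180, 0.0004, -0.0072)
(τ − ω×Iω)/I = (-1.0857, -0.1733, 0.6700)
ω + α·dt = (-0.1543, -0.9087, 0.2335)
q⊗(0,ω) = (-0.1414214, 0.7071070, 0.5656856, -0.1414214)
q + ½dt·q⊗(0,ω), renormalized = (-0.7105, 0.0177, 0.0141, 0.7034)

p' = (-1.9900, 1.8950, 2.3750)
q' = (-0.7105, 0.0177, 0.0141, 0.7034)
v' = (-1.9200, -0.1600, -0.3150)
ω' = (-0.1543, -0.9087, 0.2335)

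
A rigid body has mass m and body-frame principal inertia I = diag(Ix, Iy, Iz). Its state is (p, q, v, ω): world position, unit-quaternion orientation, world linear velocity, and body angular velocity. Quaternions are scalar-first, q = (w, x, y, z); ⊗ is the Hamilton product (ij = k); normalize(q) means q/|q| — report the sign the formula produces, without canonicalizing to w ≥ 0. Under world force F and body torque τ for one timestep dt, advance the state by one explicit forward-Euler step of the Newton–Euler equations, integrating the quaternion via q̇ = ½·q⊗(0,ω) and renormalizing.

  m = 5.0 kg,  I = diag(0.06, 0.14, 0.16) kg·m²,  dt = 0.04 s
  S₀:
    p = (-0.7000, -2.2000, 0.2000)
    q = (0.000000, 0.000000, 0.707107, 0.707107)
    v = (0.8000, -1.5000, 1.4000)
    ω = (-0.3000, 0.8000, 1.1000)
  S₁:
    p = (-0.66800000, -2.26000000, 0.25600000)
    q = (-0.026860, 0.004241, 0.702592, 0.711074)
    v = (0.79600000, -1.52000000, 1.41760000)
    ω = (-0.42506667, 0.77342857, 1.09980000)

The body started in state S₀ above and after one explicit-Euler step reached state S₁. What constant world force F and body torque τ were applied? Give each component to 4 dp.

F = (-0.5000, -2.5000, 2.2000)
τ = (-0.1700, -0.0600, -0.0200)

Δv = v₁−v₀ = (-0.00400000, -0.02000000, 0.01760000)
m·(v₁−v₀)/dt = (-0.5000, -2.5000, 2.2000)
Δω = ω₁−ω₀ = (-0.12506667, -0.02657143, -0.00020000)
τ = I·(Δω/dt) + ω₀×(Iω₀) = (-0.1700, -0.0600, -0.0200)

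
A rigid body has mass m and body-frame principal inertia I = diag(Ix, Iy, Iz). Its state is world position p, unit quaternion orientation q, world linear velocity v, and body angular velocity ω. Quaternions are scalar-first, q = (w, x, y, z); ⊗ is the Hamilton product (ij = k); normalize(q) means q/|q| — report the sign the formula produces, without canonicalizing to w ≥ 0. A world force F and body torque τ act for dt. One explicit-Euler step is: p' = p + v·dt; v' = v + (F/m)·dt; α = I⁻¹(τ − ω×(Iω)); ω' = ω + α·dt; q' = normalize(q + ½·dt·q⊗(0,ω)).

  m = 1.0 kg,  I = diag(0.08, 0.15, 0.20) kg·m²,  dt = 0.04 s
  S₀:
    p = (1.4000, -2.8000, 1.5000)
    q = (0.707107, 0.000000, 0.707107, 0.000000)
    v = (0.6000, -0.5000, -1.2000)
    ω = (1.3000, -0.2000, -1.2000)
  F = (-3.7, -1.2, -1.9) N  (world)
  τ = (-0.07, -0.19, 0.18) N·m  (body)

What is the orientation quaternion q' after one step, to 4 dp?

2q̇ = q⊗(0,ω) = (0.1414214, 0.0707107, -0.1414214, -1.7677675)
q' = normalize(q + ½dt·q⊗(0,ω)) = (0.7095, 0.0014, 0.7038, -0.0353)

q' = (0.7095, 0.0014, 0.7038, -0.0353)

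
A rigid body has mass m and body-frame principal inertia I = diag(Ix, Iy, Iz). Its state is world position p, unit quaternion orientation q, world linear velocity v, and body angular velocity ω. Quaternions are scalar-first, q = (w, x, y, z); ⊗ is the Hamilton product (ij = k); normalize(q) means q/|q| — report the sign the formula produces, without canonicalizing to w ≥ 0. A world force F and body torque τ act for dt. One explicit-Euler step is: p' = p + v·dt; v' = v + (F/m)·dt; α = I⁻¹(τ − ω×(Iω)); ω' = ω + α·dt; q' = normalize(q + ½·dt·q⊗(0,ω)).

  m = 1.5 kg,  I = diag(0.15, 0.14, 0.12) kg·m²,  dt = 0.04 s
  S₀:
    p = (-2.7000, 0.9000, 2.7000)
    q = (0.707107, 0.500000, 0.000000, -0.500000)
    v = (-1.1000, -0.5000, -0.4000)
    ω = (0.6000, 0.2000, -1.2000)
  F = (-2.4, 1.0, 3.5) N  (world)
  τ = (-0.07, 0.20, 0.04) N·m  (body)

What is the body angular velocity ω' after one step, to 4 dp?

gyro term ω×Iω = (0.0048, -0.0216, -0.0012)
angular accel α = (-0.4987, 1.5829, 0.3433)
new body rate ω' = (0.5801, 0.2633, -1.1863)

ω' = (0.5801, 0.2633, -1.1863)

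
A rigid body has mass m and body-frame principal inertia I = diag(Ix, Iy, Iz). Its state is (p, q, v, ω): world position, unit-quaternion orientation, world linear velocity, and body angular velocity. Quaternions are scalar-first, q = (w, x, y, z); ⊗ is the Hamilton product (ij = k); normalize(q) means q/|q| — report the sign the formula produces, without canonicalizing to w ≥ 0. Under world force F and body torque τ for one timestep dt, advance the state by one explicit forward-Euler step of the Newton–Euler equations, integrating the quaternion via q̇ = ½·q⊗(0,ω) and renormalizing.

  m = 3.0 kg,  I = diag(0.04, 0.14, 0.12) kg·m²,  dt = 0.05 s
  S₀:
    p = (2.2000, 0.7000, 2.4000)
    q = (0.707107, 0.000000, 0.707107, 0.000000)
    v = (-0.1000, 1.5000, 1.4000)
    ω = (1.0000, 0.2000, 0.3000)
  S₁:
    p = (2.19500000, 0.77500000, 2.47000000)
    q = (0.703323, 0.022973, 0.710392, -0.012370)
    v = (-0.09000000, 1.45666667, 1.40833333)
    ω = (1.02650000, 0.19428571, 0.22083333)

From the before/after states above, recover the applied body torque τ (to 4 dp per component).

rate change Δω = (0.02650000, -0.00571429, -0.07916667)
I·α + gyro = (0.0200, -0.0400, -0.1700)

τ = (0.0200, -0.0400, -0.1700)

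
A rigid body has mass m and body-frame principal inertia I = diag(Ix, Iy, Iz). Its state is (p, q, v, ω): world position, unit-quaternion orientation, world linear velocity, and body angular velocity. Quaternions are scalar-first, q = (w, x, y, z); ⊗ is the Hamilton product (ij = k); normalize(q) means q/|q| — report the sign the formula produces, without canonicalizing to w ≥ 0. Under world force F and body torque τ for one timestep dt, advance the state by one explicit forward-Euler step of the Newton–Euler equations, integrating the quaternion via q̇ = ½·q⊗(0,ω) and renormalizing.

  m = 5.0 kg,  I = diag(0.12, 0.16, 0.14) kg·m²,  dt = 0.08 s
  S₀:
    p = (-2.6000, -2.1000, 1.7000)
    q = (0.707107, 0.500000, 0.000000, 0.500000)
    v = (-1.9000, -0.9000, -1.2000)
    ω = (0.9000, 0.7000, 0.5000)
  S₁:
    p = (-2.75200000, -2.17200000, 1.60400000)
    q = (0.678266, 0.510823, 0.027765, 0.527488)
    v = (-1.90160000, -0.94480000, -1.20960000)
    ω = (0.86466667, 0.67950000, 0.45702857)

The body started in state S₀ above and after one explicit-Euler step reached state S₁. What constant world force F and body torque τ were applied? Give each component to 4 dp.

ω₁ − ω₀ = (-0.03533333, -0.02050000, -0.04297143)
applied torque τ = (-0.0600, -0.0500, -0.0500)
velocity change Δv = (-0.00160000, -0.04480000, -0.00960000)
applied force F = (-0.1000, -2.8000, -0.6000)

F = (-0.1000, -2.8000, -0.6000)
τ = (-0.0600, -0.0500, -0.0500)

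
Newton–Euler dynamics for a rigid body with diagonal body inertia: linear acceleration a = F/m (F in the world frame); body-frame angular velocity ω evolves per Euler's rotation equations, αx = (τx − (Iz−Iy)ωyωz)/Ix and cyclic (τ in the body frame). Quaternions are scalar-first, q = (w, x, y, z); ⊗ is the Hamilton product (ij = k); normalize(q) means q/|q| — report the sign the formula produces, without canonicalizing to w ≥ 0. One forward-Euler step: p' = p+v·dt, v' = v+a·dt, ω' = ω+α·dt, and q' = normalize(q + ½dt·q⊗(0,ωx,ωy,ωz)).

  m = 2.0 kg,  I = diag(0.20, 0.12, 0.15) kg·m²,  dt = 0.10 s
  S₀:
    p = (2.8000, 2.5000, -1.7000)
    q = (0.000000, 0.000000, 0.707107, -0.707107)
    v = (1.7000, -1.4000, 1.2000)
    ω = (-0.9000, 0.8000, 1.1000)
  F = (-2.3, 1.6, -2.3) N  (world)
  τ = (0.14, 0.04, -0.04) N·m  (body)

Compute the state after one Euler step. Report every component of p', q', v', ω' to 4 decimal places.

p' = (2.9700, 2.3600, -1.5800)
q' = (0.0106, 0.0670, 0.7365, -0.6731)
v' = (1.5850, -1.3200, 1.0850)
ω' = (-0.8432, 0.8746, 1.0349)

a = F/m = (-1.1500, 0.8000, -1.1500)
p + v·dt = (2.9700, 2.3600, -1.5800)
new velocity v' = (1.5850, -1.3200, 1.0850)
precession coupling ω×(Iω) = (0.0264, -0.0495, 0.0576)
α = I⁻¹(τ − ω×Iω) = (0.5680, 0.7458, -0.6507)
ω' = ω + α·dt = (-0.8432, 0.8746, 1.0349)
2q̇ = q⊗(0,ω) = (0.2121321, 1.3435033, 0.6363963, 0.6363963)
q + ½dt·q⊗(0,ω), renormalized = (0.0106, 0.0670, 0.7365, -0.6731)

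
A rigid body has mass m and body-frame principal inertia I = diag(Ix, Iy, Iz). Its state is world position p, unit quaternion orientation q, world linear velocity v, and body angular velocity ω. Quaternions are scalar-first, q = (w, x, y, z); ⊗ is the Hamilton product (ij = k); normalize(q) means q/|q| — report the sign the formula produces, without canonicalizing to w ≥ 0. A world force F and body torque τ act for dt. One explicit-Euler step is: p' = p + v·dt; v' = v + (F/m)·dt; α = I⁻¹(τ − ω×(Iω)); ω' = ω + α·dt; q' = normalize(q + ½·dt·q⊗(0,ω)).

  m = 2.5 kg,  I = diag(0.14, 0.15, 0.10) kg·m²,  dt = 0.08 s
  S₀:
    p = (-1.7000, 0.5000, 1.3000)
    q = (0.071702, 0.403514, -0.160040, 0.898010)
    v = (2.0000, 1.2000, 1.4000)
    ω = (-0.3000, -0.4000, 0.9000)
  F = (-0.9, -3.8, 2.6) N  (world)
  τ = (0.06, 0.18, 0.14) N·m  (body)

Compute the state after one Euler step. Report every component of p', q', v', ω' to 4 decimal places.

p' = (-1.5400, 0.5960, 1.4120)
q' = (0.0416, 0.4109, -0.1863, 0.8915)
v' = (1.9712, 1.0784, 1.4832)
ω' = (-0.2760, -0.2982, 1.0110)

angular accel α = (0.3000, 1.2720, 1.3880)
new body rate ω' = (-0.2760, -0.2982, 1.0110)
2q̇ = q⊗(0,ω) = (-0.7511708, 0.1936574, -0.6612464, -0.1448858)
updated quaternion q' = (0.0416, 0.4109, -0.1863, 0.8915)
a = (-0.3600, -1.5200, 1.0400)
p' = p + v·dt = (-1.5400, 0.5960, 1.4120)
v' = v + a·dt = (1.9712, 1.0784, 1.4832)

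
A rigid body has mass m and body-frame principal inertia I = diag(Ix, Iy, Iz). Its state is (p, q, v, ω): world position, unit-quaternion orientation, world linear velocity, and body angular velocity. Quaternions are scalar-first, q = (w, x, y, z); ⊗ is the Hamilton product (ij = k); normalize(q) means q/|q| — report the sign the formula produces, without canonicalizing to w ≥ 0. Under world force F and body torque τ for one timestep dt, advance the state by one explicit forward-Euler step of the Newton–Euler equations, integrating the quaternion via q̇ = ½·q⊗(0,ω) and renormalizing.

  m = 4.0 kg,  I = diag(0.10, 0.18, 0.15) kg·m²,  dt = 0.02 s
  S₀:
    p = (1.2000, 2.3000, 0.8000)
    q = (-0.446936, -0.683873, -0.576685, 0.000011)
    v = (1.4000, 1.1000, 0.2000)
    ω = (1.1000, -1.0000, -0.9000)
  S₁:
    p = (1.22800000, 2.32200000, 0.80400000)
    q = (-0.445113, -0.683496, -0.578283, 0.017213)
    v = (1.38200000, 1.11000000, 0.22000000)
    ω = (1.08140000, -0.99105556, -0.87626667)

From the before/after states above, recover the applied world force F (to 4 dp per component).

Δv = v₁−v₀ = (-0.01800000, 0.01000000, 0.02000000)
m·(v₁−v₀)/dt = (-3.6000, 2.0000, 4.0000)

F = (-3.6000, 2.0000, 4.0000)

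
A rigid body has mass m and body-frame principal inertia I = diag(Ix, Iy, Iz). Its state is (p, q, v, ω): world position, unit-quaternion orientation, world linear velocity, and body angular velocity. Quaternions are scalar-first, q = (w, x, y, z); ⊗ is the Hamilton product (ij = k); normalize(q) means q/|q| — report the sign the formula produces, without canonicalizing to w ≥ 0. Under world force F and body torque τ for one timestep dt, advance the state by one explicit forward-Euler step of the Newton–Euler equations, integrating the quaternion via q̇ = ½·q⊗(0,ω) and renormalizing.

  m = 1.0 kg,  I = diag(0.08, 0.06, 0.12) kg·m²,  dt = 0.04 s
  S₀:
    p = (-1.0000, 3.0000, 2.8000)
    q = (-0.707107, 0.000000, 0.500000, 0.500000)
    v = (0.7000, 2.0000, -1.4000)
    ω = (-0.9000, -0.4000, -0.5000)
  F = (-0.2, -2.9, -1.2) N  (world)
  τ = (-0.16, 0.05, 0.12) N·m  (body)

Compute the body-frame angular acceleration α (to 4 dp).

α = (-2.1500, 1.1333, 1.0600)

ω×(Iω) gyroscopic = (0.0120, -0.0180, -0.0072)
(τ − ω×Iω)/I = (-2.1500, 1.1333, 1.0600)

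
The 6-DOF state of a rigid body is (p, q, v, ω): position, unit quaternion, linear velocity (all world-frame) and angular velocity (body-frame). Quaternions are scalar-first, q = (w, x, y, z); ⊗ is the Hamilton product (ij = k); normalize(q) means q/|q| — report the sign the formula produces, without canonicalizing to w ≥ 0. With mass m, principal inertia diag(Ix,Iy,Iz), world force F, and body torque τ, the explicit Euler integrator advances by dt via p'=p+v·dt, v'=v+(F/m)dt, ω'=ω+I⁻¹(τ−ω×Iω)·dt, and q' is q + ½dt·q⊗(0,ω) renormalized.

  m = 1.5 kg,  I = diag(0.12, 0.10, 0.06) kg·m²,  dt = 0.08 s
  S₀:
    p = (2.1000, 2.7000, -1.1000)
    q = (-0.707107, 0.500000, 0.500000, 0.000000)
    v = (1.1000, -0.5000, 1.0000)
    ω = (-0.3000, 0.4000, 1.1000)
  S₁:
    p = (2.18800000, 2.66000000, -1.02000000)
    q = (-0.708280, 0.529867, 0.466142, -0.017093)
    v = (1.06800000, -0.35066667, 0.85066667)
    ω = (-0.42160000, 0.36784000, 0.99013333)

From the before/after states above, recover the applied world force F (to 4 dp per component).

F = (-0.6000, 2.8000, -2.8000)

Δv = v₁−v₀ = (-0.03200000, 0.14933333, -0.14933333)
m·(v₁−v₀)/dt = (-0.6000, 2.8000, -2.8000)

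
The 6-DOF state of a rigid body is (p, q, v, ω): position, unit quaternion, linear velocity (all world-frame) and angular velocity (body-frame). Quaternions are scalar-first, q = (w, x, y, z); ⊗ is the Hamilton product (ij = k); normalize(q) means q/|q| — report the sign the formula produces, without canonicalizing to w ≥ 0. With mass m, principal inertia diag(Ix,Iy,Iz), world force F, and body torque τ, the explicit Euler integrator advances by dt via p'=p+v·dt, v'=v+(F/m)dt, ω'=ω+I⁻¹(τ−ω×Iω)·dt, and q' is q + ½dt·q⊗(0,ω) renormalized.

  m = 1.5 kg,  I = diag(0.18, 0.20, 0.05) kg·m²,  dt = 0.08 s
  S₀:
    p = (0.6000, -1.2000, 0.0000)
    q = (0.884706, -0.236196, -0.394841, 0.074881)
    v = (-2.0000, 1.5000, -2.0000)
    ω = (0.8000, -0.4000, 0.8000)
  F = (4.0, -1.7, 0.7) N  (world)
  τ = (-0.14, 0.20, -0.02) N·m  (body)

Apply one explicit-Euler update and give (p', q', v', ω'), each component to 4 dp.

p' = (0.4400, -1.0800, -0.1600)
q' = (0.8825, -0.2191, -0.3986, 0.1195)
v' = (-1.7867, 1.4093, -1.9627)
ω' = (0.7164, -0.3533, 0.7782)

p' = p + v·dt = (0.4400, -1.0800, -0.1600)
new velocity v' = (-1.7867, 1.4093, -1.9627)
gyro term ω×Iω = (0.0480, 0.0832, -0.0064)
α = I⁻¹(τ − ω×Iω) = (-1.0444, 0.5840, -0.2720)
ω' = ω + α·dt = (0.7164, -0.3533, 0.7782)
Hamilton product q⊗(0,ω) = (-0.0288844, 0.4218444, -0.1050208, 1.1181160)
q + ½dt·q⊗(0,ω), renormalized = (0.8825, -0.2191, -0.3986, 0.1195)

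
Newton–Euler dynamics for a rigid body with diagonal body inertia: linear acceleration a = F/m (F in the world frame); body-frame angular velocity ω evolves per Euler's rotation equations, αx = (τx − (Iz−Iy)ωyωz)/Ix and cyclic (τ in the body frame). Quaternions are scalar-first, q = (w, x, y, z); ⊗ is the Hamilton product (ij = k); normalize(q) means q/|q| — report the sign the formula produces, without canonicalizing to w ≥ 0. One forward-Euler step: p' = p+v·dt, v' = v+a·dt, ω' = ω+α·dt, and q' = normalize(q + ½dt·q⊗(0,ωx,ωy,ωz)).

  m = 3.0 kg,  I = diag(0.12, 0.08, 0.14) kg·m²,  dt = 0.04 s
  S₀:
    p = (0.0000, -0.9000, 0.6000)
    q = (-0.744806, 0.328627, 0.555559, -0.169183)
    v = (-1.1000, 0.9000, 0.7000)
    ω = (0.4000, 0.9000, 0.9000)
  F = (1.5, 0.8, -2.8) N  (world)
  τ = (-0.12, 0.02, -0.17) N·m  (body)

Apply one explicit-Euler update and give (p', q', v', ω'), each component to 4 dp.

p' = (-0.0440, -0.8640, 0.6280)
q' = (-0.7541, 0.3356, 0.5347, -0.1811)
v' = (-1.0800, 0.9107, 0.6627)
ω' = (0.3438, 0.9136, 0.8555)

p' = p + v·dt = (-0.0440, -0.8640, 0.6280)
new velocity v' = (-1.0800, 0.9107, 0.6627)
α = I⁻¹(τ − ω×Iω) = (-1.4050, 0.3400, -1.1114)
ω' = ω + α·dt = (0.3438, 0.9136, 0.8555)
2q̇ = q⊗(0,ω) = (-0.4791892, 0.3543454, -1.0337629, -0.5967847)
updated quaternion q' = (-0.7541, 0.3356, 0.5347, -0.1811)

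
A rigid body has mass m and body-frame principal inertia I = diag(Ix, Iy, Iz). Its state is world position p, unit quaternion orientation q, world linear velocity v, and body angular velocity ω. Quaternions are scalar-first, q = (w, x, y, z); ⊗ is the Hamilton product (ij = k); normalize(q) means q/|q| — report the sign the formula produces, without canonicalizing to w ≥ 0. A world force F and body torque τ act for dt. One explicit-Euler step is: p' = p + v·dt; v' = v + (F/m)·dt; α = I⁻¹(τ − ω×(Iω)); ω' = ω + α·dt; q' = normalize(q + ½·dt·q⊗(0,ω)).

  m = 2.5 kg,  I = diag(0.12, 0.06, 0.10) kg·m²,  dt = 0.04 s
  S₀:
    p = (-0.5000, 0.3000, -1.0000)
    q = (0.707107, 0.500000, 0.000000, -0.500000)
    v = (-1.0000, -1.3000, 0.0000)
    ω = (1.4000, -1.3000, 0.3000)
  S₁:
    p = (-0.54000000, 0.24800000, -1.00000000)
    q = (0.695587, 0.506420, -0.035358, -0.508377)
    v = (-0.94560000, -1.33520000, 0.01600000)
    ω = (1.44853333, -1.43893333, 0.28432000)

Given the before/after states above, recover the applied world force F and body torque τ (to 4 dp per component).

Δv = v₁−v₀ = (0.05440000, -0.03520000, 0.01600000)
F = m·Δv/dt = (3.4000, -2.2000, 1.0000)
rate change Δω = (0.04853333, -0.13893333, -0.01568000)
applied torque τ = (0.1300, -0.2000, 0.0700)

F = (3.4000, -2.2000, 1.0000)
τ = (0.1300, -0.2000, 0.0700)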